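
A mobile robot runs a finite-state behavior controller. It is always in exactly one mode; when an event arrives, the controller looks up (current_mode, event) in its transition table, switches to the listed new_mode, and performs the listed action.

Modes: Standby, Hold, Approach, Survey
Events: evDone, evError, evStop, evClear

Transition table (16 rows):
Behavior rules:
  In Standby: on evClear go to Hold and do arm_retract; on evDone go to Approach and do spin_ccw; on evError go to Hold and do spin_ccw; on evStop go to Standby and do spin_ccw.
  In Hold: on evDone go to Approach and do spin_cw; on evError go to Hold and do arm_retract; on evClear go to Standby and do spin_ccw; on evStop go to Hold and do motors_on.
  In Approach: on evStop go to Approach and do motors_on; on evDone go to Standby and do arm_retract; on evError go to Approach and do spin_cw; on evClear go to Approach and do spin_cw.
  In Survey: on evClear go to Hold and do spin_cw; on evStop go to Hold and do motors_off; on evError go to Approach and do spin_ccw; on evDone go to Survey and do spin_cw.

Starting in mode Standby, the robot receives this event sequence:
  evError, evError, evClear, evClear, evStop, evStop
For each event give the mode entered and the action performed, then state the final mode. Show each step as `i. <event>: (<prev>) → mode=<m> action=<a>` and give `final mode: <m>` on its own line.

1. evError: (Standby) → mode=Hold action=spin_ccw
2. evError: (Hold) → mode=Hold action=arm_retract
3. evClear: (Hold) → mode=Standby action=spin_ccw
4. evClear: (Standby) → mode=Hold action=arm_retract
5. evStop: (Hold) → mode=Hold action=motors_on
6. evStop: (Hold) → mode=Hold action=motors_on

final mode: Hold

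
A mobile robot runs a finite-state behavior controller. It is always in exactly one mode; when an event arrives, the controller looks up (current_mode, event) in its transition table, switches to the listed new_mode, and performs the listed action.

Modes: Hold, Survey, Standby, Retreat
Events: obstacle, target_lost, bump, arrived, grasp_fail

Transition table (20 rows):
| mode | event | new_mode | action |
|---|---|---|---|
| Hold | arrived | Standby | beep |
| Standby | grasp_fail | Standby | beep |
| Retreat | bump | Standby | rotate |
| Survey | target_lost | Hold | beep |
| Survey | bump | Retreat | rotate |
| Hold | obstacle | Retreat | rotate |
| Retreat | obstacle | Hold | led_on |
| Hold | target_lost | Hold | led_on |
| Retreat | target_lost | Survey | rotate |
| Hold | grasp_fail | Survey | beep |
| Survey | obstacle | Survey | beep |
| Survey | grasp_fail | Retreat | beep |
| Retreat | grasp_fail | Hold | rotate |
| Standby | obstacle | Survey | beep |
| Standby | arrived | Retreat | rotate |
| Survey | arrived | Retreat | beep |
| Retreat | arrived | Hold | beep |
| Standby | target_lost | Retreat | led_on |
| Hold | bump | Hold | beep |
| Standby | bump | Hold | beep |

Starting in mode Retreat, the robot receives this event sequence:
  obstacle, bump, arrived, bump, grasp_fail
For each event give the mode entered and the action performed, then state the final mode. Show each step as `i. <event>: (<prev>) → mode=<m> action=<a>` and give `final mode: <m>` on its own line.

final mode: Survey

1. obstacle: (Retreat) → mode=Hold action=led_on
2. bump: (Hold) → mode=Hold action=beep
3. arrived: (Hold) → mode=Standby action=beep
4. bump: (Standby) → mode=Hold action=beep
5. grasp_fail: (Hold) → mode=Survey action=beep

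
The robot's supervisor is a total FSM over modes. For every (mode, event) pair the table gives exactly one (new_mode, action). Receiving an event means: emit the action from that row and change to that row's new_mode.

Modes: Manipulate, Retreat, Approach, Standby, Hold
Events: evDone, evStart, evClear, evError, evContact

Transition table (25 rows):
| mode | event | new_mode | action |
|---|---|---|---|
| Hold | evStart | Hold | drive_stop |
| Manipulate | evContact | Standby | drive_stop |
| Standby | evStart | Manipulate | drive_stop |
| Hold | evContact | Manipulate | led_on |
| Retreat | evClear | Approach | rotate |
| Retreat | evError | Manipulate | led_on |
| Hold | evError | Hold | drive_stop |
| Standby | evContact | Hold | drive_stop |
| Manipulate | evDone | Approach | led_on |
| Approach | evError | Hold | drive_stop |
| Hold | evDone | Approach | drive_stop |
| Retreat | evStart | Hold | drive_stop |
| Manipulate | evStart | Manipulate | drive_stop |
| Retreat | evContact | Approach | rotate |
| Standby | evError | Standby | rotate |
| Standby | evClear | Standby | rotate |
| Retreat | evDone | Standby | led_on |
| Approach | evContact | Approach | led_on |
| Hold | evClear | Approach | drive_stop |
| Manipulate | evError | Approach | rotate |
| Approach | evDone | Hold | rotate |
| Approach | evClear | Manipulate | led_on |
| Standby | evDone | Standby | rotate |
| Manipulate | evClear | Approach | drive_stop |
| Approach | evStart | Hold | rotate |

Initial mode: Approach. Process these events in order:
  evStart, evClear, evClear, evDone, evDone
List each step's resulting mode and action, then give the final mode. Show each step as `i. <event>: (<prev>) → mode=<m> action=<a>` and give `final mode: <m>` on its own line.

final mode: Hold

1. evStart: (Approach) → mode=Hold action=rotate
2. evClear: (Hold) → mode=Approach action=drive_stop
3. evClear: (Approach) → mode=Manipulate action=led_on
4. evDone: (Manipulate) → mode=Approach action=led_on
5. evDone: (Approach) → mode=Hold action=rotate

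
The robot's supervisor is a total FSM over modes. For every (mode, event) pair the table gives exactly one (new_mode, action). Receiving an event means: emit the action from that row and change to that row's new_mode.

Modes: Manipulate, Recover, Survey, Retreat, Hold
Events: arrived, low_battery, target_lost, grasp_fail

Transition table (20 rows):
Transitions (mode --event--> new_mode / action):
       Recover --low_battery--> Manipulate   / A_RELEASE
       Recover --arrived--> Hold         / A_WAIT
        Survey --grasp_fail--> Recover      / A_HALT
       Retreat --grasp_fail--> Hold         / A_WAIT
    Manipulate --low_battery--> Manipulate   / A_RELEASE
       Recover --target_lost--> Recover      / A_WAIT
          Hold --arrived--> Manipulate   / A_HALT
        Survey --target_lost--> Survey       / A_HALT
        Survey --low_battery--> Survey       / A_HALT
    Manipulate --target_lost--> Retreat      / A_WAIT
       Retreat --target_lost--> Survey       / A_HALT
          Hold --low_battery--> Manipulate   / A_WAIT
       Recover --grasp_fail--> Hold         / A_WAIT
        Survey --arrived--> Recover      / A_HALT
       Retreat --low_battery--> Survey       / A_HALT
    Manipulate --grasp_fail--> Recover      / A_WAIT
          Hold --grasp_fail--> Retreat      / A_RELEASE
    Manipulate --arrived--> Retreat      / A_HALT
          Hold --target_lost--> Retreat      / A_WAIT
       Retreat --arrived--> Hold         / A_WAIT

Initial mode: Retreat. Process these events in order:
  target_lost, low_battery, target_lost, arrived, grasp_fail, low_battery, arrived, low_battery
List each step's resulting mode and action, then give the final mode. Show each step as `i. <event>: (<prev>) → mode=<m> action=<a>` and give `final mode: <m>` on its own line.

final mode: Survey

1. target_lost: (Retreat) → mode=Survey action=A_HALT
2. low_battery: (Survey) → mode=Survey action=A_HALT
3. target_lost: (Survey) → mode=Survey action=A_HALT
4. arrived: (Survey) → mode=Recover action=A_HALT
5. grasp_fail: (Recover) → mode=Hold action=A_WAIT
6. low_battery: (Hold) → mode=Manipulate action=A_WAIT
7. arrived: (Manipulate) → mode=Retreat action=A_HALT
8. low_battery: (Retreat) → mode=Survey action=A_HALT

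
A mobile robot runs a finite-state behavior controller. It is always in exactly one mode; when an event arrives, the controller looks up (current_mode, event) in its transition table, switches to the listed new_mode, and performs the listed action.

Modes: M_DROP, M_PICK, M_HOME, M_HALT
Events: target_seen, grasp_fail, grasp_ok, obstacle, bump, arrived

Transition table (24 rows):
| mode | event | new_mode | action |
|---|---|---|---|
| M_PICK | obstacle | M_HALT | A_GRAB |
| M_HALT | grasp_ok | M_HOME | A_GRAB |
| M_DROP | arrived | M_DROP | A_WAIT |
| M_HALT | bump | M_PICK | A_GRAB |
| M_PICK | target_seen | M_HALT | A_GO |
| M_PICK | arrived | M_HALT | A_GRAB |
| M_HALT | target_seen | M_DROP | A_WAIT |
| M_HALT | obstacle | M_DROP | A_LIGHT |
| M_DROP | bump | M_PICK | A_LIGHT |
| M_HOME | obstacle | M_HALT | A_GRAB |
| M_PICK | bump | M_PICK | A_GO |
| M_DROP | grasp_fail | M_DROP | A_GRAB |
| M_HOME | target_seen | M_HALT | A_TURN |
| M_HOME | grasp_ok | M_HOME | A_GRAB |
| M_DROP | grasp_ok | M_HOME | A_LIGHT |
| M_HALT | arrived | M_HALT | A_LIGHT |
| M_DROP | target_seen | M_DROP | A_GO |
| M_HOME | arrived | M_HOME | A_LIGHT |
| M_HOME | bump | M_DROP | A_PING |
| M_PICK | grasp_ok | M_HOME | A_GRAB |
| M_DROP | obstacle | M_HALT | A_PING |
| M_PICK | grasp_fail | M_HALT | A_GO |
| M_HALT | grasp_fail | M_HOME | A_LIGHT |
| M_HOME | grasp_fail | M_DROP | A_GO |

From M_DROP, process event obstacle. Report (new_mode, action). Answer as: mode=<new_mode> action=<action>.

current mode = M_DROP; filter table to that mode:
  (M_DROP, arrived) → (M_DROP, A_WAIT)
  (M_DROP, bump) → (M_PICK, A_LIGHT)
  (M_DROP, grasp_fail) → (M_DROP, A_GRAB)
  (M_DROP, grasp_ok) → (M_HOME, A_LIGHT)
  (M_DROP, target_seen) → (M_DROP, A_GO)
  (M_DROP, obstacle) → (M_HALT, A_PING)  ← event matches
event = obstacle selects (M_HALT, A_PING)

mode=M_HALT action=A_PING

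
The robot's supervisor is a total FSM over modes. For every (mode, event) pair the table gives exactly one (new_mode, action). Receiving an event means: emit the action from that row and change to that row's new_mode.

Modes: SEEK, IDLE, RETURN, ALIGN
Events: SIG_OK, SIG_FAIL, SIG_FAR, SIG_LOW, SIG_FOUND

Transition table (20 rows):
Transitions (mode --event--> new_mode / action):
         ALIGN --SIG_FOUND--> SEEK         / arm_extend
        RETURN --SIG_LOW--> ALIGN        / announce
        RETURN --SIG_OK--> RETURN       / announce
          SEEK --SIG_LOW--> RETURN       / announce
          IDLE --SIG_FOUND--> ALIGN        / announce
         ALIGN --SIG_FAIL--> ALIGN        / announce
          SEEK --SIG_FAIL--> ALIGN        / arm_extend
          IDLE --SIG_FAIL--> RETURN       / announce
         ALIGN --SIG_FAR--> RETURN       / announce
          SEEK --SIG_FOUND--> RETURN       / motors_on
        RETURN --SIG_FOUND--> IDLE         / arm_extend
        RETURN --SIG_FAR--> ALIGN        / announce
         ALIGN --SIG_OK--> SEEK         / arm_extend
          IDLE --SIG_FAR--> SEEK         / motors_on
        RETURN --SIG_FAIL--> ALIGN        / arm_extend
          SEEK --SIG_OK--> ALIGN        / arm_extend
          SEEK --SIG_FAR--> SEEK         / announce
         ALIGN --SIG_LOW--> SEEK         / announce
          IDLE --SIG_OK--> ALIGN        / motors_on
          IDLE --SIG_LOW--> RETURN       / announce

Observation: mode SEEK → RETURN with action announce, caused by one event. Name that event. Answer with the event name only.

SIG_LOW

try SIG_OK: (SEEK, SIG_OK) → (ALIGN, arm_extend)
try SIG_FAIL: (SEEK, SIG_FAIL) → (ALIGN, arm_extend)
try SIG_FAR: (SEEK, SIG_FAR) → (SEEK, announce)
try SIG_LOW: (SEEK, SIG_LOW) → (RETURN, announce)  ← matches
try SIG_FOUND: (SEEK, SIG_FOUND) → (RETURN, motors_on)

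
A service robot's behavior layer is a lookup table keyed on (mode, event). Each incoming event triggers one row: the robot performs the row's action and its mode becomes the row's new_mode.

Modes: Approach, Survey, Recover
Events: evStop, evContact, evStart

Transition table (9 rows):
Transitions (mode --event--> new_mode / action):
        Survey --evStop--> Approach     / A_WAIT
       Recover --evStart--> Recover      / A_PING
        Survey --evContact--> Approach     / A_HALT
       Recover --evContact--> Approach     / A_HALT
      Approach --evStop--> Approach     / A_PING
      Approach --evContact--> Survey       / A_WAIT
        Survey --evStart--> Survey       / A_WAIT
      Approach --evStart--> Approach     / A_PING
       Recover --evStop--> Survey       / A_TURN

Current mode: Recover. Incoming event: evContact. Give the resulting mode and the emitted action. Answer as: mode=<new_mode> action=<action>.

mode=Approach action=A_HALT

current mode = Recover; filter table to that mode:
  (Recover, evStart) → (Recover, A_PING)
  (Recover, evContact) → (Approach, A_HALT)  ← event matches
  (Recover, evStop) → (Survey, A_TURN)
event = evContact selects (Approach, A_HALT)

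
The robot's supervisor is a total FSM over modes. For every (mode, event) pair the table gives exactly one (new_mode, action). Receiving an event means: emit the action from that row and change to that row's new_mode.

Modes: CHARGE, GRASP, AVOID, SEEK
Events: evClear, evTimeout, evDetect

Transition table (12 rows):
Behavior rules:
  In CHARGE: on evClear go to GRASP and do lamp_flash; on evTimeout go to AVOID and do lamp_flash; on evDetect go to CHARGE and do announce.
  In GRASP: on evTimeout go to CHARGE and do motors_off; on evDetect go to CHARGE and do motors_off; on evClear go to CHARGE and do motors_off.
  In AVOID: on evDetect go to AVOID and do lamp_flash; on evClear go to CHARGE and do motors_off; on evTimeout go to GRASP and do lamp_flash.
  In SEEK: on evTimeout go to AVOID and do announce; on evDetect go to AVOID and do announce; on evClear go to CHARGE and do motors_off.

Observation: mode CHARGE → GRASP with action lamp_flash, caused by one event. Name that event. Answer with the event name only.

evClear

try evClear: (CHARGE, evClear) → (GRASP, lamp_flash)  ← matches
try evTimeout: (CHARGE, evTimeout) → (AVOID, lamp_flash)
try evDetect: (CHARGE, evDetect) → (CHARGE, announce)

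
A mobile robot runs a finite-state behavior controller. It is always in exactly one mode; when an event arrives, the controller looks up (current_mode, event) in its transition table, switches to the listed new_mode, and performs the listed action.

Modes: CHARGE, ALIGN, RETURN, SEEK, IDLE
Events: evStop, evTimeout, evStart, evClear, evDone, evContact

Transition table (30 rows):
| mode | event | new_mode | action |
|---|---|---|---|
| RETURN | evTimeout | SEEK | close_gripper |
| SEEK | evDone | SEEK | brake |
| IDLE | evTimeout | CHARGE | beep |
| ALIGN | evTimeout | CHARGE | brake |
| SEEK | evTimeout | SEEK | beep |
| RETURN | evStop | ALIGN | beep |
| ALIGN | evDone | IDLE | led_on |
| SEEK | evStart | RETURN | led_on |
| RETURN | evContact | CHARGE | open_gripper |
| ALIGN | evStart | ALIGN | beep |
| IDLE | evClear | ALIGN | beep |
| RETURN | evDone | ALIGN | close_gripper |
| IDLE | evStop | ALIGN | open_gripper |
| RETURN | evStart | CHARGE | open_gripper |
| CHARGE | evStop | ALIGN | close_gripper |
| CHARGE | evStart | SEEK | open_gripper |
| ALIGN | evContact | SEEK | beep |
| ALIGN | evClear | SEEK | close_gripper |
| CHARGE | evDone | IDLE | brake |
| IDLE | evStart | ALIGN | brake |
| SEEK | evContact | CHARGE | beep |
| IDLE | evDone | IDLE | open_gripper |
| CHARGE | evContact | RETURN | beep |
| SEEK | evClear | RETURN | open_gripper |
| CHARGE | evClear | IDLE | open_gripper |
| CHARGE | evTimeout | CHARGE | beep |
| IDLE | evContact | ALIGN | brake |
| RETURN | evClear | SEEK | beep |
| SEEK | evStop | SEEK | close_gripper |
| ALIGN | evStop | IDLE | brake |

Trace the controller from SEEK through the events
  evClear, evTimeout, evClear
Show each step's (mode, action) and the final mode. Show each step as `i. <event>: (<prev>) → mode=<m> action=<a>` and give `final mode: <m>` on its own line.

final mode: RETURN

1. evClear: (SEEK) → mode=RETURN action=open_gripper
2. evTimeout: (RETURN) → mode=SEEK action=close_gripper
3. evClear: (SEEK) → mode=RETURN action=open_gripper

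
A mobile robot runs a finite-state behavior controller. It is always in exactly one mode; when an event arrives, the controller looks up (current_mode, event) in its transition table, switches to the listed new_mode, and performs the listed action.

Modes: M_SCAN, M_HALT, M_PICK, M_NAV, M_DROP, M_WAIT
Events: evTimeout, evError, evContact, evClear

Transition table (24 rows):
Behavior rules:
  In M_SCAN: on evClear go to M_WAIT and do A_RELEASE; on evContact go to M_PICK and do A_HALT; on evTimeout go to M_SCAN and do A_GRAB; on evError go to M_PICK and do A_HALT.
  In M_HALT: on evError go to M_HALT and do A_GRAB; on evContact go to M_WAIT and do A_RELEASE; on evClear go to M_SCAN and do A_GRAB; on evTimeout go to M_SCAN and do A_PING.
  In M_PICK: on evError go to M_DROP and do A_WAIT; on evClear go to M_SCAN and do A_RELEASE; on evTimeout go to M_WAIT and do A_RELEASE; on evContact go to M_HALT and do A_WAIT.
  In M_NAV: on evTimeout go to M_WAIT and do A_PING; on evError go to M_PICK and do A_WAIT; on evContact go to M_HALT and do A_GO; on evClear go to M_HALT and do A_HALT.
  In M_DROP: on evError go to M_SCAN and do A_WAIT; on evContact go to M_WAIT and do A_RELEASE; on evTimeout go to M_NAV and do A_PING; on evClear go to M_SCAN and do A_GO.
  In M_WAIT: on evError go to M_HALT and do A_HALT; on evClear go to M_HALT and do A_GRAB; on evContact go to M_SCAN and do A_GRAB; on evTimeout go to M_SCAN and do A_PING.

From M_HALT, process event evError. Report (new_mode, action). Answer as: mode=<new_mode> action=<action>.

mode=M_HALT action=A_GRAB

current mode = M_HALT; filter table to that mode:
  (M_HALT, evError) → (M_HALT, A_GRAB)  ← event matches
  (M_HALT, evContact) → (M_WAIT, A_RELEASE)
  (M_HALT, evClear) → (M_SCAN, A_GRAB)
  (M_HALT, evTimeout) → (M_SCAN, A_PING)
event = evError selects (M_HALT, A_GRAB)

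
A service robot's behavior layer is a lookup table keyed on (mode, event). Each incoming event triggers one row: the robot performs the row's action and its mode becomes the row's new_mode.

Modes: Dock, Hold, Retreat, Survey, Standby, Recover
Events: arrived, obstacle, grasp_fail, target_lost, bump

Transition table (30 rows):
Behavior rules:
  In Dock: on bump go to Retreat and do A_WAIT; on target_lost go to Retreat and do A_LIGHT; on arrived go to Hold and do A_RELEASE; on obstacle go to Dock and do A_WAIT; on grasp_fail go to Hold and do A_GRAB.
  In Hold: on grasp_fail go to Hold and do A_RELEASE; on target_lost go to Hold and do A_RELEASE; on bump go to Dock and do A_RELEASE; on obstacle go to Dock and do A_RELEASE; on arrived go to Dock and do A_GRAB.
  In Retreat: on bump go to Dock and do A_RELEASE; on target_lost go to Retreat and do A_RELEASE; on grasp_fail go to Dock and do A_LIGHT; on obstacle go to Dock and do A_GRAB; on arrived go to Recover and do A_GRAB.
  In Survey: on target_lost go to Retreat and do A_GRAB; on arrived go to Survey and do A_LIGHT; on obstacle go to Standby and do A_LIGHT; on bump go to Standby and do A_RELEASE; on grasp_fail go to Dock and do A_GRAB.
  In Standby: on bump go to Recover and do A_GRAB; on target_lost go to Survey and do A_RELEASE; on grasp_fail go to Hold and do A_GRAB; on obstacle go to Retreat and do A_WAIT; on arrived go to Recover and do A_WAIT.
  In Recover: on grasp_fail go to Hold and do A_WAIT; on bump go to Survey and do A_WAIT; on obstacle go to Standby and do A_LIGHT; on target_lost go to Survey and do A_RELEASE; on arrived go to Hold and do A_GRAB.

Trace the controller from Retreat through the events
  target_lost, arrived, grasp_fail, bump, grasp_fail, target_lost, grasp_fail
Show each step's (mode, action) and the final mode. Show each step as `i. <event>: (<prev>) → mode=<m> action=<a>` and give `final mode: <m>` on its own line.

final mode: Hold

1. target_lost: (Retreat) → mode=Retreat action=A_RELEASE
2. arrived: (Retreat) → mode=Recover action=A_GRAB
3. grasp_fail: (Recover) → mode=Hold action=A_WAIT
4. bump: (Hold) → mode=Dock action=A_RELEASE
5. grasp_fail: (Dock) → mode=Hold action=A_GRAB
6. target_lost: (Hold) → mode=Hold action=A_RELEASE
7. grasp_fail: (Hold) → mode=Hold action=A_RELEASE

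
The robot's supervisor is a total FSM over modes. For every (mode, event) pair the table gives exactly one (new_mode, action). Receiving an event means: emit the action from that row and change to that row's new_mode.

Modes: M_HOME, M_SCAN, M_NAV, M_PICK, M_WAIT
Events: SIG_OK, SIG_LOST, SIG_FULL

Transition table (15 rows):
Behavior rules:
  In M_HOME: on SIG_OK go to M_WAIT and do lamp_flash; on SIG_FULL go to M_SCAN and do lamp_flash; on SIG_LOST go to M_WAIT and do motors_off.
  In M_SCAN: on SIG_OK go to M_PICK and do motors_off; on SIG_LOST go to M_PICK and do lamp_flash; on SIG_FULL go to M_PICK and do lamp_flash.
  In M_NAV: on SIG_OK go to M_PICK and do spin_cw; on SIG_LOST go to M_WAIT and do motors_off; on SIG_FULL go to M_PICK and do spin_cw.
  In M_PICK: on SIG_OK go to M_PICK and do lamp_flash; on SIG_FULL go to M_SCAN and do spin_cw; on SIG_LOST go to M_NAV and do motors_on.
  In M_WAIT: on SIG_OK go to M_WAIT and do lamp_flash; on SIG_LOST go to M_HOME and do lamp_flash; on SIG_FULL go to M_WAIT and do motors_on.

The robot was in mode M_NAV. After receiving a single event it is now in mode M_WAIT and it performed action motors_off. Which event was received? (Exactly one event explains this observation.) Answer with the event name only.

try SIG_OK: (M_NAV, SIG_OK) → (M_PICK, spin_cw)
try SIG_LOST: (M_NAV, SIG_LOST) → (M_WAIT, motors_off)  ← matches
try SIG_FULL: (M_NAV, SIG_FULL) → (M_PICK, spin_cw)

SIG_LOST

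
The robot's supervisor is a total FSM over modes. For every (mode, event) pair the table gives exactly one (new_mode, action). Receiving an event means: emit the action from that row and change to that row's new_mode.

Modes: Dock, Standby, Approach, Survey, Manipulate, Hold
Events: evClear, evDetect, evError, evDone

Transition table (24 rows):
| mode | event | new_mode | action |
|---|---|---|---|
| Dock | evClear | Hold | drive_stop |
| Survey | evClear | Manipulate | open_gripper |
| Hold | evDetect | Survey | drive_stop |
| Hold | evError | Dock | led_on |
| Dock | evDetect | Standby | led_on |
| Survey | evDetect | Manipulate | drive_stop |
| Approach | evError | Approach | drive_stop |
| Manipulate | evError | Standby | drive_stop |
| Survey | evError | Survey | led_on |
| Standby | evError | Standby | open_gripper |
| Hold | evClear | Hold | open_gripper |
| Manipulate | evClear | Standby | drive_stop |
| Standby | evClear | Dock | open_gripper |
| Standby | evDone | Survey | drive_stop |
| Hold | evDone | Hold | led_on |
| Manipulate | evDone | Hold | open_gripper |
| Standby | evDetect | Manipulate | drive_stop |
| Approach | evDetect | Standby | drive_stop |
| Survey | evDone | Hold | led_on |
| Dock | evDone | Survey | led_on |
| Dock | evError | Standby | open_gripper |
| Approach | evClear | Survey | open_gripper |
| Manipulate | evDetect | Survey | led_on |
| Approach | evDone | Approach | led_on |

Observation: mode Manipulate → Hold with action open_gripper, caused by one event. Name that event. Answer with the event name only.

evDone

try evClear: (Manipulate, evClear) → (Standby, drive_stop)
try evDetect: (Manipulate, evDetect) → (Survey, led_on)
try evError: (Manipulate, evError) → (Standby, drive_stop)
try evDone: (Manipulate, evDone) → (Hold, open_gripper)  ← matches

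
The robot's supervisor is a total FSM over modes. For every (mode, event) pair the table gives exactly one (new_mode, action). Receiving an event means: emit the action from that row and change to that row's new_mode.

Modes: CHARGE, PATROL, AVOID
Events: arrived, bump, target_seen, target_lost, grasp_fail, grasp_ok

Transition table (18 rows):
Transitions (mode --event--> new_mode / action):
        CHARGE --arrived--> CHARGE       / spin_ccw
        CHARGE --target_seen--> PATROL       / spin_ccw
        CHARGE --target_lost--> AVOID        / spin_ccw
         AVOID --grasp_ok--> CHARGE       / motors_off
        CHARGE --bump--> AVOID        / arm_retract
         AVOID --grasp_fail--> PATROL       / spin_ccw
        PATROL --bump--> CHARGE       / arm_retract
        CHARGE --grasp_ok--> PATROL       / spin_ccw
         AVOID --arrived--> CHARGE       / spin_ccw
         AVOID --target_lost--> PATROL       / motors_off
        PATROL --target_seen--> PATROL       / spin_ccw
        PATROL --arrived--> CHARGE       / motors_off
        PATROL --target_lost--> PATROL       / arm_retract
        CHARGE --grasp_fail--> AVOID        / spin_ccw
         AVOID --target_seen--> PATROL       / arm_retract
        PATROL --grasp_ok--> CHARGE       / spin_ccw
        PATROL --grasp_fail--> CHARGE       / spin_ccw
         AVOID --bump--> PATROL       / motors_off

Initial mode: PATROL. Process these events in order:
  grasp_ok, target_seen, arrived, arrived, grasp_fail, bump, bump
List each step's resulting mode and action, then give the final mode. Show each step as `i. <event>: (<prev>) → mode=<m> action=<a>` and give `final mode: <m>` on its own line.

final mode: CHARGE

1. grasp_ok: (PATROL) → mode=CHARGE action=spin_ccw
2. target_seen: (CHARGE) → mode=PATROL action=spin_ccw
3. arrived: (PATROL) → mode=CHARGE action=motors_off
4. arrived: (CHARGE) → mode=CHARGE action=spin_ccw
5. grasp_fail: (CHARGE) → mode=AVOID action=spin_ccw
6. bump: (AVOID) → mode=PATROL action=motors_off
7. bump: (PATROL) → mode=CHARGE action=arm_retract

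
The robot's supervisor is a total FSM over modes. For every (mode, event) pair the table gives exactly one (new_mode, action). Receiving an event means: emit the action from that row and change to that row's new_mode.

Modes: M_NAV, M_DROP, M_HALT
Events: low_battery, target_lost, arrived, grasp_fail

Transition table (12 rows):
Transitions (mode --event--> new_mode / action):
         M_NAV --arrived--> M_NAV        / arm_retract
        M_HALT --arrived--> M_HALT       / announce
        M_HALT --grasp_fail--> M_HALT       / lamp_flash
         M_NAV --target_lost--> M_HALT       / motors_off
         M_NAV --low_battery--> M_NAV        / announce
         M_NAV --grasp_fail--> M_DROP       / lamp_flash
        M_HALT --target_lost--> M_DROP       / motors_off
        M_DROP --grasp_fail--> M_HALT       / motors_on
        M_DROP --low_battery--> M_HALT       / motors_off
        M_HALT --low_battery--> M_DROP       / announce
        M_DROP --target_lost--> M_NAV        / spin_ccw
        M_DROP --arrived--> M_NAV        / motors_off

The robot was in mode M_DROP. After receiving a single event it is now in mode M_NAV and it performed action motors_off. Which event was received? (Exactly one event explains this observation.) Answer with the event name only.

arrived

try low_battery: (M_DROP, low_battery) → (M_HALT, motors_off)
try target_lost: (M_DROP, target_lost) → (M_NAV, spin_ccw)
try arrived: (M_DROP, arrived) → (M_NAV, motors_off)  ← matches
try grasp_fail: (M_DROP, grasp_fail) → (M_HALT, motors_on)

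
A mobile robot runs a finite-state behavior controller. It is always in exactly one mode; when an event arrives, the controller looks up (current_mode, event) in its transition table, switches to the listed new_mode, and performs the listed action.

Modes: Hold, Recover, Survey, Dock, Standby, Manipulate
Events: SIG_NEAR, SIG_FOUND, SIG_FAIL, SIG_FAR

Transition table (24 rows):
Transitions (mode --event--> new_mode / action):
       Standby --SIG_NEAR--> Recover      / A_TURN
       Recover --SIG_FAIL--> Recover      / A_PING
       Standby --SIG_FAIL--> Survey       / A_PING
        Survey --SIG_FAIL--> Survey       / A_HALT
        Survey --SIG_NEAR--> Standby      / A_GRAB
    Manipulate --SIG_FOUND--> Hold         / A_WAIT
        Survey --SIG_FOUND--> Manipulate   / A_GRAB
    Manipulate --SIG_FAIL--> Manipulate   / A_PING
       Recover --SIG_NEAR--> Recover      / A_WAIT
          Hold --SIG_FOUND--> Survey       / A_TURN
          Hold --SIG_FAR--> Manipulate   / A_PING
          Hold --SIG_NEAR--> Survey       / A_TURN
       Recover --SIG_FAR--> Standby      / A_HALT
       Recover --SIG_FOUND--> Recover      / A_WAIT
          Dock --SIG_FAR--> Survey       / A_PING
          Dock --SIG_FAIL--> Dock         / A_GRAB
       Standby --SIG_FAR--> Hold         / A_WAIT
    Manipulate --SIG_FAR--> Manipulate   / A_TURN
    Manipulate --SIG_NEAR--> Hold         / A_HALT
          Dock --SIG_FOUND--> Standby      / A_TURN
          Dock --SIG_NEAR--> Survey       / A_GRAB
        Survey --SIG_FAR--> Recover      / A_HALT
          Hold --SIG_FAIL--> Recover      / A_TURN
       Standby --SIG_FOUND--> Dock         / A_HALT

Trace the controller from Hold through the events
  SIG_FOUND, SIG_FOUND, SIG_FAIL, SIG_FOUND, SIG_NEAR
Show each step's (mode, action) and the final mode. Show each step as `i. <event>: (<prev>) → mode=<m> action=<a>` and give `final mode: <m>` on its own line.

1. SIG_FOUND: (Hold) → mode=Survey action=A_TURN
2. SIG_FOUND: (Survey) → mode=Manipulate action=A_GRAB
3. SIG_FAIL: (Manipulate) → mode=Manipulate action=A_PING
4. SIG_FOUND: (Manipulate) → mode=Hold action=A_WAIT
5. SIG_NEAR: (Hold) → mode=Survey action=A_TURN

final mode: Survey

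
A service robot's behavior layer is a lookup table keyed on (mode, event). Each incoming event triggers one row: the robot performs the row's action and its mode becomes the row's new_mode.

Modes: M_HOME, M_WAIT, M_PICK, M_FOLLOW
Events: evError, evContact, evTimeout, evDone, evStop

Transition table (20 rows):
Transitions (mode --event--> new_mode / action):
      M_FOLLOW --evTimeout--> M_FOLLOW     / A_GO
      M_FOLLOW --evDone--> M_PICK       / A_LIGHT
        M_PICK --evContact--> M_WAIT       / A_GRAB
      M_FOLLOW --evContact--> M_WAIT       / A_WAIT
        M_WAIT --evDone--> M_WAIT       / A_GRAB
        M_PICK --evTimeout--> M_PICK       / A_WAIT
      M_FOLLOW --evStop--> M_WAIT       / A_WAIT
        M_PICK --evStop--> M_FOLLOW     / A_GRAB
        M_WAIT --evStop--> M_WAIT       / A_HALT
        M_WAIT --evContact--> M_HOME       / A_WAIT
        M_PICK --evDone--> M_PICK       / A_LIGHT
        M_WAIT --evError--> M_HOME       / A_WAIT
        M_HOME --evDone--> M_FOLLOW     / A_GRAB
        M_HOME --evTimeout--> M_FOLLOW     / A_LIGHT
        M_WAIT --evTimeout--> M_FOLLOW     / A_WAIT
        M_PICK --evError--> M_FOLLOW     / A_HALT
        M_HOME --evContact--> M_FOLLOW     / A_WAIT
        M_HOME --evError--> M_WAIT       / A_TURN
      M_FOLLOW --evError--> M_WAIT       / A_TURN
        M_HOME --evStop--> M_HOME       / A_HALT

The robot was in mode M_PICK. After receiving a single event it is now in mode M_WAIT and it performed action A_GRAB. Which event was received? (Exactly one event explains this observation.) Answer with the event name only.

evContact

try evError: (M_PICK, evError) → (M_FOLLOW, A_HALT)
try evContact: (M_PICK, evContact) → (M_WAIT, A_GRAB)  ← matches
try evTimeout: (M_PICK, evTimeout) → (M_PICK, A_WAIT)
try evDone: (M_PICK, evDone) → (M_PICK, A_LIGHT)
try evStop: (M_PICK, evStop) → (M_FOLLOW, A_GRAB)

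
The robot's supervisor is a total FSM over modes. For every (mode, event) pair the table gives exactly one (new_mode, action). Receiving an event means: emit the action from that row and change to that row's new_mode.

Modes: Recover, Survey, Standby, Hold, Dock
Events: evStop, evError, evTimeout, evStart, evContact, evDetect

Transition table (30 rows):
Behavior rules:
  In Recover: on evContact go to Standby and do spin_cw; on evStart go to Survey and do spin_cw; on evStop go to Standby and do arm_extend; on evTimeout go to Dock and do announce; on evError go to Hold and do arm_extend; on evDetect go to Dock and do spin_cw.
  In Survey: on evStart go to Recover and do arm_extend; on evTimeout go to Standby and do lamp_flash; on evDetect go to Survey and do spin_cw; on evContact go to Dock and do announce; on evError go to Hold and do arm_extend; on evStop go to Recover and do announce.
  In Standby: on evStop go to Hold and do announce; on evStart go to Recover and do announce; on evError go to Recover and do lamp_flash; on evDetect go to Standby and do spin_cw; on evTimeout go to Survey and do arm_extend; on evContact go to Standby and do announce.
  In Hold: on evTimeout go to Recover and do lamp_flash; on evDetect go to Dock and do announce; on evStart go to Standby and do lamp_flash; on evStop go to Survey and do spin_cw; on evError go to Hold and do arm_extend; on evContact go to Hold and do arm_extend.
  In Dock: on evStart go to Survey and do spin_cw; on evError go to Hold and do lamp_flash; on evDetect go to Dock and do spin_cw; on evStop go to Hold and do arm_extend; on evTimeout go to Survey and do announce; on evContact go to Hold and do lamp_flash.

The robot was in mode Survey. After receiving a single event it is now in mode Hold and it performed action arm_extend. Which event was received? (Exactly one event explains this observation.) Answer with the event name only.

try evStop: (Survey, evStop) → (Recover, announce)
try evError: (Survey, evError) → (Hold, arm_extend)  ← matches
try evTimeout: (Survey, evTimeout) → (Standby, lamp_flash)
try evStart: (Survey, evStart) → (Recover, arm_extend)
try evContact: (Survey, evContact) → (Dock, announce)
try evDetect: (Survey, evDetect) → (Survey, spin_cw)

evError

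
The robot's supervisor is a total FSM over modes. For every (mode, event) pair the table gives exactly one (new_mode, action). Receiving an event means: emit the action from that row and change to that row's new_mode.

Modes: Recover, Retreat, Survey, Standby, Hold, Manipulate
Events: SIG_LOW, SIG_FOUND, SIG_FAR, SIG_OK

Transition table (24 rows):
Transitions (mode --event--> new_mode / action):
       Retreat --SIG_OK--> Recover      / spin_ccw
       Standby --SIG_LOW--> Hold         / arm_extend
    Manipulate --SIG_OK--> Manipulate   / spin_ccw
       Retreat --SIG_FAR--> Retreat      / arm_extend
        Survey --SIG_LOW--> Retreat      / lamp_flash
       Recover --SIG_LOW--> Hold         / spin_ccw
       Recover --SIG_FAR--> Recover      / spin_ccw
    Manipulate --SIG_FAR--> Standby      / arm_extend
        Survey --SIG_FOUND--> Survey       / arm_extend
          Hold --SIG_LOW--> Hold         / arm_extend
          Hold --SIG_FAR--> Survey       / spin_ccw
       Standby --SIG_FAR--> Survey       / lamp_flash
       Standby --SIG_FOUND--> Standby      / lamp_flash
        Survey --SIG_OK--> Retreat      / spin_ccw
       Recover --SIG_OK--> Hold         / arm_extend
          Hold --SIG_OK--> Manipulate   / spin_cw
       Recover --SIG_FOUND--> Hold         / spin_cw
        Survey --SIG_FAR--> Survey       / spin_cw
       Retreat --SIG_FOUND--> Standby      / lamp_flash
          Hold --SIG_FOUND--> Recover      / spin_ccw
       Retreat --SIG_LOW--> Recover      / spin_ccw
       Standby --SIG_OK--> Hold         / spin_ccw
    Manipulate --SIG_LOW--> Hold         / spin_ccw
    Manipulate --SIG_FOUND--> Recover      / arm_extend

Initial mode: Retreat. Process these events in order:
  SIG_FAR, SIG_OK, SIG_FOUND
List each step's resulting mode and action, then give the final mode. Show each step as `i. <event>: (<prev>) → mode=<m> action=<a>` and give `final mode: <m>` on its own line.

1. SIG_FAR: (Retreat) → mode=Retreat action=arm_extend
2. SIG_OK: (Retreat) → mode=Recover action=spin_ccw
3. SIG_FOUND: (Recover) → mode=Hold action=spin_cw

final mode: Hold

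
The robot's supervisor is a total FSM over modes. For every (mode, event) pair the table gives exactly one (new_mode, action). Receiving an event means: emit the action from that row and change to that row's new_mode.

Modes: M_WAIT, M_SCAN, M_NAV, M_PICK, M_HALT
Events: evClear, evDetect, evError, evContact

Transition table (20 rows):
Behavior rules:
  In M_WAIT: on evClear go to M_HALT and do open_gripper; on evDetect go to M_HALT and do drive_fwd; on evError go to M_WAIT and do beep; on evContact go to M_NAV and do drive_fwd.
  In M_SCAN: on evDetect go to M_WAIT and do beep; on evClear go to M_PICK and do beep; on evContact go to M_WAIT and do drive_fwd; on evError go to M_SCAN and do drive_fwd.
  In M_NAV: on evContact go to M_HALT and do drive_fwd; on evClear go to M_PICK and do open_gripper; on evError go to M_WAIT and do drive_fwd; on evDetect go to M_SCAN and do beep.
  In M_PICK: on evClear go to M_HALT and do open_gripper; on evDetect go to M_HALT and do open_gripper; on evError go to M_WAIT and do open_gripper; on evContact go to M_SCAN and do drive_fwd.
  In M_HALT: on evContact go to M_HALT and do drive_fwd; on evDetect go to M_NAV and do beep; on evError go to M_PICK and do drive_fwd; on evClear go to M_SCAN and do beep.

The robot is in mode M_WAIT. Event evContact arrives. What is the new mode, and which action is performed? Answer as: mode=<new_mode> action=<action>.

mode=M_NAV action=drive_fwd

current mode = M_WAIT; filter table to that mode:
  (M_WAIT, evClear) → (M_HALT, open_gripper)
  (M_WAIT, evDetect) → (M_HALT, drive_fwd)
  (M_WAIT, evError) → (M_WAIT, beep)
  (M_WAIT, evContact) → (M_NAV, drive_fwd)  ← event matches
event = evContact selects (M_NAV, drive_fwd)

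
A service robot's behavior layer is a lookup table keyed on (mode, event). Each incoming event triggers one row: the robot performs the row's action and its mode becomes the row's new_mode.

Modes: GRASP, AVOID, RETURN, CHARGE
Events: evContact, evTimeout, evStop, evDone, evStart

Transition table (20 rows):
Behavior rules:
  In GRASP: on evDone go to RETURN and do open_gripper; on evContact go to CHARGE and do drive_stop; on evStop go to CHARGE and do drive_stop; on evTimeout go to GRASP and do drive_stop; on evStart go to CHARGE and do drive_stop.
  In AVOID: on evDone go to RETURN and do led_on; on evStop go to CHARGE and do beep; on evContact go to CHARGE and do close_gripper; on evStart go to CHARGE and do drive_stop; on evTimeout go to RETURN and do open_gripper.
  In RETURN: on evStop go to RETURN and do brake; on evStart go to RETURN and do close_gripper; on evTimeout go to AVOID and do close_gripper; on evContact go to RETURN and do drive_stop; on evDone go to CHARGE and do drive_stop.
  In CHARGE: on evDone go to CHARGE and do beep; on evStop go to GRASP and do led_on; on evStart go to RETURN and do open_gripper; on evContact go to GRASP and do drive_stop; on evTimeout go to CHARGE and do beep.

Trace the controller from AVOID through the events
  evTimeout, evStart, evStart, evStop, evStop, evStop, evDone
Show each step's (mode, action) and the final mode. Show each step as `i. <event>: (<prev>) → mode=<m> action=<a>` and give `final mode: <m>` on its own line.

1. evTimeout: (AVOID) → mode=RETURN action=open_gripper
2. evStart: (RETURN) → mode=RETURN action=close_gripper
3. evStart: (RETURN) → mode=RETURN action=close_gripper
4. evStop: (RETURN) → mode=RETURN action=brake
5. evStop: (RETURN) → mode=RETURN action=brake
6. evStop: (RETURN) → mode=RETURN action=brake
7. evDone: (RETURN) → mode=CHARGE action=drive_stop

final mode: CHARGE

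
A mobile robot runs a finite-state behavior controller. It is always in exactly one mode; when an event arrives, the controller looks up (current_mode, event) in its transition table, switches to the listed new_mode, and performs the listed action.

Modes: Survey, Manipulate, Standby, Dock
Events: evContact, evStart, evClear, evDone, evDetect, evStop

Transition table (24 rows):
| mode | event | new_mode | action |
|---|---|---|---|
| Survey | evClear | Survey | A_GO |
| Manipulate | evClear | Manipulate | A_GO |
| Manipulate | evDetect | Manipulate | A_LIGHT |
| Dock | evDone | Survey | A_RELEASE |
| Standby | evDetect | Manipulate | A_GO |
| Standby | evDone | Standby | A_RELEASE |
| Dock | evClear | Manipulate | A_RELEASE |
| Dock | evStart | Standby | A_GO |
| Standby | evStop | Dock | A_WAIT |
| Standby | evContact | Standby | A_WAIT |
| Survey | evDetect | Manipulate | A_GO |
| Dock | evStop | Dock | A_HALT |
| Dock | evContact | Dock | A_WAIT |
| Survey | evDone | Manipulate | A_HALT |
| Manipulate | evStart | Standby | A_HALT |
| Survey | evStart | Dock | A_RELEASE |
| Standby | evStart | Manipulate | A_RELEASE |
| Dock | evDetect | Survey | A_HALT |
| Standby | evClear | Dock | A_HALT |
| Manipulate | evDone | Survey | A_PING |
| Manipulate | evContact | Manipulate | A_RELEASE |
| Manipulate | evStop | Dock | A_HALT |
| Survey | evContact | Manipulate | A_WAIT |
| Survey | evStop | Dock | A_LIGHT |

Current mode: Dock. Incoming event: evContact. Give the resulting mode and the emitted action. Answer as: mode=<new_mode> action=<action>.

mode=Dock action=A_WAIT

current mode = Dock; filter table to that mode:
  (Dock, evDone) → (Survey, A_RELEASE)
  (Dock, evClear) → (Manipulate, A_RELEASE)
  (Dock, evStart) → (Standby, A_GO)
  (Dock, evStop) → (Dock, A_HALT)
  (Dock, evContact) → (Dock, A_WAIT)  ← event matches
  (Dock, evDetect) → (Survey, A_HALT)
event = evContact selects (Dock, A_WAIT)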